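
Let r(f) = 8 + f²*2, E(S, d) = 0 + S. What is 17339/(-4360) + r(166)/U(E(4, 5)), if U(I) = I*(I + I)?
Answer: 7492761/4360 ≈ 1718.5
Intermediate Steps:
E(S, d) = S
U(I) = 2*I² (U(I) = I*(2*I) = 2*I²)
r(f) = 8 + 2*f²
17339/(-4360) + r(166)/U(E(4, 5)) = 17339/(-4360) + (8 + 2*166²)/((2*4²)) = 17339*(-1/4360) + (8 + 2*27556)/((2*16)) = -17339/4360 + (8 + 55112)/32 = -17339/4360 + 55120*(1/32) = -17339/4360 + 3445/2 = 7492761/4360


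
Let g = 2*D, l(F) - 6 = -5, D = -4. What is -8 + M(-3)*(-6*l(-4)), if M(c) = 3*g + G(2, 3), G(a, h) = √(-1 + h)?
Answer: 136 - 6*√2 ≈ 127.51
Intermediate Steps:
l(F) = 1 (l(F) = 6 - 5 = 1)
g = -8 (g = 2*(-4) = -8)
M(c) = -24 + √2 (M(c) = 3*(-8) + √(-1 + 3) = -24 + √2)
-8 + M(-3)*(-6*l(-4)) = -8 + (-24 + √2)*(-6*1) = -8 + (-24 + √2)*(-6) = -8 + (144 - 6*√2) = 136 - 6*√2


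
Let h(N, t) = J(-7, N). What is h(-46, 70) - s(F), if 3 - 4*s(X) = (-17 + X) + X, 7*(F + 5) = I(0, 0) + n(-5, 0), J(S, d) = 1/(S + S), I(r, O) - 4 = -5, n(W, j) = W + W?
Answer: -117/14 ≈ -8.3571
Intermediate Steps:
n(W, j) = 2*W
I(r, O) = -1 (I(r, O) = 4 - 5 = -1)
J(S, d) = 1/(2*S)
F = -46/7 (F = -5 + (-1 + 2*(-5))/7 = -5 + (-1 - 10)/7 = -5 + (⅐)*(-11) = -5 - 11/7 = -46/7 ≈ -6.5714)
h(N, t) = -1/14 (h(N, t) = (½)/(-7) = (½)*(-⅐) = -1/14)
s(X) = 5 - X/2 (s(X) = ¾ - ((-17 + X) + X)/4 = ¾ - (-17 + 2*X)/4 = ¾ + (17/4 - X/2) = 5 - X/2)
h(-46, 70) - s(F) = -1/14 - (5 - ½*(-46/7)) = -1/14 - (5 + 23/7) = -1/14 - 1*58/7 = -1/14 - 58/7 = -117/14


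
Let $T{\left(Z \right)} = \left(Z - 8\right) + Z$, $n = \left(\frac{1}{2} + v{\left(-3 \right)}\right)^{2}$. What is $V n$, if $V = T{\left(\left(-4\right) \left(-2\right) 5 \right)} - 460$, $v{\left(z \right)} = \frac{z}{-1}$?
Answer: $-4753$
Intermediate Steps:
$v{\left(z \right)} = - z$ ($v{\left(z \right)} = z \left(-1\right) = - z$)
$n = \frac{49}{4}$ ($n = \left(\frac{1}{2} - -3\right)^{2} = \left(\frac{1}{2} + 3\right)^{2} = \left(\frac{7}{2}\right)^{2} = \frac{49}{4} \approx 12.25$)
$T{\left(Z \right)} = -8 + 2 Z$ ($T{\left(Z \right)} = \left(-8 + Z\right) + Z = -8 + 2 Z$)
$V = -388$ ($V = \left(-8 + 2 \left(-4\right) \left(-2\right) 5\right) - 460 = \left(-8 + 2 \cdot 8 \cdot 5\right) - 460 = \left(-8 + 2 \cdot 40\right) - 460 = \left(-8 + 80\right) - 460 = 72 - 460 = -388$)
$V n = \left(-388\right) \frac{49}{4} = -4753$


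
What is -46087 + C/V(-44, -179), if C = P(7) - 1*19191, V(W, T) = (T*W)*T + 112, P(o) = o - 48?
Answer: -16242113993/352423 ≈ -46087.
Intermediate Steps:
P(o) = -48 + o
V(W, T) = 112 + W*T**2 (V(W, T) = W*T**2 + 112 = 112 + W*T**2)
C = -19232 (C = (-48 + 7) - 1*19191 = -41 - 19191 = -19232)
-46087 + C/V(-44, -179) = -46087 - 19232/(112 - 44*(-179)**2) = -46087 - 19232/(112 - 44*32041) = -46087 - 19232/(112 - 1409804) = -46087 - 19232/(-1409692) = -46087 - 19232*(-1/1409692) = -46087 + 4808/352423 = -16242113993/352423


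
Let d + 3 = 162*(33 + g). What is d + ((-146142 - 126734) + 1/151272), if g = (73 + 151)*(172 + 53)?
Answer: 1194635373625/151272 ≈ 7.8973e+6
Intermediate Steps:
g = 50400 (g = 224*225 = 50400)
d = 8170143 (d = -3 + 162*(33 + 50400) = -3 + 162*50433 = -3 + 8170146 = 8170143)
d + ((-146142 - 126734) + 1/151272) = 8170143 + ((-146142 - 126734) + 1/151272) = 8170143 + (-272876 + 1/151272) = 8170143 - 41278498271/151272 = 1194635373625/151272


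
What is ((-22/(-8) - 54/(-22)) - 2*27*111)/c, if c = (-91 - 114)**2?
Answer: -6427/45100 ≈ -0.14251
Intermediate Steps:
c = 42025 (c = (-205)**2 = 42025)
((-22/(-8) - 54/(-22)) - 2*27*111)/c = ((-22/(-8) - 54/(-22)) - 2*27*111)/42025 = ((-22*(-1/8) - 54*(-1/22)) - 54*111)*(1/42025) = ((11/4 + 27/11) - 5994)*(1/42025) = (229/44 - 5994)*(1/42025) = -263507/44*1/42025 = -6427/45100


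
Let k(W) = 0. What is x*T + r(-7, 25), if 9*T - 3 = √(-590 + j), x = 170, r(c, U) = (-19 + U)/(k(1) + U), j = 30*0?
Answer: 4268/75 + 170*I*√590/9 ≈ 56.907 + 458.81*I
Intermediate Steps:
j = 0
r(c, U) = (-19 + U)/U (r(c, U) = (-19 + U)/(0 + U) = (-19 + U)/U)
T = ⅓ + I*√590/9 (T = ⅓ + √(-590 + 0)/9 = ⅓ + √(-590)/9 = ⅓ + (I*√590)/9 = ⅓ + I*√590/9 ≈ 0.33333 + 2.6989*I)
x*T + r(-7, 25) = 170*(⅓ + I*√590/9) + (-19 + 25)/25 = (170/3 + 170*I*√590/9) + (1/25)*6 = (170/3 + 170*I*√590/9) + 6/25 = 4268/75 + 170*I*√590/9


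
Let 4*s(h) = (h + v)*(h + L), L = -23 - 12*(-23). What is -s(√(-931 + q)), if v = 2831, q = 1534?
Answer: -358423/2 - 2313*√67 ≈ -1.9814e+5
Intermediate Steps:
L = 253 (L = -23 + 276 = 253)
s(h) = (253 + h)*(2831 + h)/4 (s(h) = ((h + 2831)*(h + 253))/4 = ((2831 + h)*(253 + h))/4 = ((253 + h)*(2831 + h))/4 = (253 + h)*(2831 + h)/4)
-s(√(-931 + q)) = -(716243/4 + 771*√(-931 + 1534) + (√(-931 + 1534))²/4) = -(716243/4 + 771*√603 + (√603)²/4) = -(716243/4 + 771*(3*√67) + (3*√67)²/4) = -(716243/4 + 2313*√67 + (¼)*603) = -(716243/4 + 2313*√67 + 603/4) = -(358423/2 + 2313*√67) = -358423/2 - 2313*√67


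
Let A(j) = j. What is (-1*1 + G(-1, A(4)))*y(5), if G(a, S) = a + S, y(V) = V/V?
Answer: 2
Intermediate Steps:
y(V) = 1
G(a, S) = S + a
(-1*1 + G(-1, A(4)))*y(5) = (-1*1 + (4 - 1))*1 = (-1 + 3)*1 = 2*1 = 2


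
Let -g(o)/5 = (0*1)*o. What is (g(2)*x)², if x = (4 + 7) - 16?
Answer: 0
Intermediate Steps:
x = -5 (x = 11 - 16 = -5)
g(o) = 0 (g(o) = -5*0*1*o = -0*o = -5*0 = 0)
(g(2)*x)² = (0*(-5))² = 0² = 0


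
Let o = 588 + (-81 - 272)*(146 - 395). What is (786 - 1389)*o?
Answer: -53356455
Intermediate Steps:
o = 88485 (o = 588 - 353*(-249) = 588 + 87897 = 88485)
(786 - 1389)*o = (786 - 1389)*88485 = -603*88485 = -53356455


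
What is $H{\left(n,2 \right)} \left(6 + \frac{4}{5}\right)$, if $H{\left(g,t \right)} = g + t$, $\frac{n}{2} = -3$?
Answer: $- \frac{136}{5} \approx -27.2$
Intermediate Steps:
$n = -6$ ($n = 2 \left(-3\right) = -6$)
$H{\left(n,2 \right)} \left(6 + \frac{4}{5}\right) = \left(-6 + 2\right) \left(6 + \frac{4}{5}\right) = - 4 \left(6 + 4 \cdot \frac{1}{5}\right) = - 4 \left(6 + \frac{4}{5}\right) = \left(-4\right) \frac{34}{5} = - \frac{136}{5}$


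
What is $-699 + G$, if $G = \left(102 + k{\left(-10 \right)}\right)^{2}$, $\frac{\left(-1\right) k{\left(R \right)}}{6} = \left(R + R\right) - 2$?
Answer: $54057$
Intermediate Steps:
$k{\left(R \right)} = 12 - 12 R$ ($k{\left(R \right)} = - 6 \left(\left(R + R\right) - 2\right) = - 6 \left(2 R - 2\right) = - 6 \left(-2 + 2 R\right) = 12 - 12 R$)
$G = 54756$ ($G = \left(102 + \left(12 - -120\right)\right)^{2} = \left(102 + \left(12 + 120\right)\right)^{2} = \left(102 + 132\right)^{2} = 234^{2} = 54756$)
$-699 + G = -699 + 54756 = 54057$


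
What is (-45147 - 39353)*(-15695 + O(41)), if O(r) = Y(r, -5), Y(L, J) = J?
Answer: 1326650000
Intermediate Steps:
O(r) = -5
(-45147 - 39353)*(-15695 + O(41)) = (-45147 - 39353)*(-15695 - 5) = -84500*(-15700) = 1326650000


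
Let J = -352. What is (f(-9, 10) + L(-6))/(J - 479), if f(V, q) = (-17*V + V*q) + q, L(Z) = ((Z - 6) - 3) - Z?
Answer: -64/831 ≈ -0.077016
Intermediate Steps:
L(Z) = -9 (L(Z) = ((-6 + Z) - 3) - Z = (-9 + Z) - Z = -9)
f(V, q) = q - 17*V + V*q
(f(-9, 10) + L(-6))/(J - 479) = ((10 - 17*(-9) - 9*10) - 9)/(-352 - 479) = ((10 + 153 - 90) - 9)/(-831) = (73 - 9)*(-1/831) = 64*(-1/831) = -64/831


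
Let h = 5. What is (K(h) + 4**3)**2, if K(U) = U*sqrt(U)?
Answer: 4221 + 640*sqrt(5) ≈ 5652.1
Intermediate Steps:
K(U) = U**(3/2)
(K(h) + 4**3)**2 = (5**(3/2) + 4**3)**2 = (5*sqrt(5) + 64)**2 = (64 + 5*sqrt(5))**2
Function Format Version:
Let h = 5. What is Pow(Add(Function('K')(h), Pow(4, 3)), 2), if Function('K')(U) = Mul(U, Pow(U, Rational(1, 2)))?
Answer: Add(4221, Mul(640, Pow(5, Rational(1, 2)))) ≈ 5652.1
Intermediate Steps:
Function('K')(U) = Pow(U, Rational(3, 2))
Pow(Add(Function('K')(h), Pow(4, 3)), 2) = Pow(Add(Pow(5, Rational(3, 2)), Pow(4, 3)), 2) = Pow(Add(Mul(5, Pow(5, Rational(1, 2))), 64), 2) = Pow(Add(64, Mul(5, Pow(5, Rational(1, 2)))), 2)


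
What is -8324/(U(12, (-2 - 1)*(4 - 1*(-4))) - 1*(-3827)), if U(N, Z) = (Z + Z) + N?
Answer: -8324/3791 ≈ -2.1957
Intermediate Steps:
U(N, Z) = N + 2*Z (U(N, Z) = 2*Z + N = N + 2*Z)
-8324/(U(12, (-2 - 1)*(4 - 1*(-4))) - 1*(-3827)) = -8324/((12 + 2*((-2 - 1)*(4 - 1*(-4)))) - 1*(-3827)) = -8324/((12 + 2*(-3*(4 + 4))) + 3827) = -8324/((12 + 2*(-3*8)) + 3827) = -8324/((12 + 2*(-24)) + 3827) = -8324/((12 - 48) + 3827) = -8324/(-36 + 3827) = -8324/3791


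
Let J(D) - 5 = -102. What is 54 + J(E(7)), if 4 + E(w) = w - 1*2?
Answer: -43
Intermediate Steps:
E(w) = -6 + w (E(w) = -4 + (w - 1*2) = -4 + (w - 2) = -4 + (-2 + w) = -6 + w)
J(D) = -97 (J(D) = 5 - 102 = -97)
54 + J(E(7)) = 54 - 97 = -43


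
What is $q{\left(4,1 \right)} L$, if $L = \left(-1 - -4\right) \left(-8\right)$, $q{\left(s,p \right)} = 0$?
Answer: $0$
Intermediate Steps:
$L = -24$ ($L = \left(-1 + 4\right) \left(-8\right) = 3 \left(-8\right) = -24$)
$q{\left(4,1 \right)} L = 0 \left(-24\right) = 0$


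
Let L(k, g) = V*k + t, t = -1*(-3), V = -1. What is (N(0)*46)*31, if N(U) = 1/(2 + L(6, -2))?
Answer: -1426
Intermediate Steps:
t = 3
L(k, g) = 3 - k (L(k, g) = -k + 3 = 3 - k)
N(U) = -1 (N(U) = 1/(2 + (3 - 1*6)) = 1/(2 + (3 - 6)) = 1/(2 - 3) = 1/(-1) = -1)
(N(0)*46)*31 = -1*46*31 = -46*31 = -1426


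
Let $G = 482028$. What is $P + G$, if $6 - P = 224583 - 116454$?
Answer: $373905$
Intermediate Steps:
$P = -108123$ ($P = 6 - \left(224583 - 116454\right) = 6 - 108129 = -108123$)
$P + G = -108123 + 482028 = 373905$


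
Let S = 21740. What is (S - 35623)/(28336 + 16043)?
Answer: -13883/44379 ≈ -0.31283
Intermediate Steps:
(S - 35623)/(28336 + 16043) = (21740 - 35623)/(28336 + 16043) = -13883/44379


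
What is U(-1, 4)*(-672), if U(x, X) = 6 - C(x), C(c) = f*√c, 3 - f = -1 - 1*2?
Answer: -4032 + 4032*I ≈ -4032.0 + 4032.0*I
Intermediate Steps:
f = 6 (f = 3 - (-1 - 1*2) = 3 - (-1 - 2) = 3 - 1*(-3) = 3 + 3 = 6)
C(c) = 6*√c
U(x, X) = 6 - 6*√x
U(-1, 4)*(-672) = (6 - 6*I)*(-672) = -4032 + 4032*I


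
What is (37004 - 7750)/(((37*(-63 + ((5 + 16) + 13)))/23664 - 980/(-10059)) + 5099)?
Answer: 11434335456/1993035893 ≈ 5.7371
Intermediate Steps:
(37004 - 7750)/(((37*(-63 + ((5 + 16) + 13)))/23664 - 980/(-10059)) + 5099) = 29254/(((37*(-63 + (21 + 13)))*(1/23664) - 980*(-1/10059)) + 5099) = 29254/(((37*(-63 + 34))*(1/23664) + 140/1437) + 5099) = 29254/(((37*(-29))*(1/23664) + 140/1437) + 5099) = 29254/((-1073*1/23664 + 140/1437) + 5099) = 29254/((-37/816 + 140/1437) + 5099) = 29254/(20357/390864 + 5099) = 29254/(1993035893/390864) = 29254*(390864/1993035893) = 11434335456/1993035893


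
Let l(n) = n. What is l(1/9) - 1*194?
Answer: -1745/9 ≈ -193.89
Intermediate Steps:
l(1/9) - 1*194 = 1/9 - 1*194 = ⅑ - 194 = -1745/9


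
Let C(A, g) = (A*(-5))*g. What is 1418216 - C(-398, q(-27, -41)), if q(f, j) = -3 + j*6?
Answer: 1913726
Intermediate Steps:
q(f, j) = -3 + 6*j
C(A, g) = -5*A*g (C(A, g) = (-5*A)*g = -5*A*g)
1418216 - C(-398, q(-27, -41)) = 1418216 - (-5)*(-398)*(-3 + 6*(-41)) = 1418216 - (-5)*(-398)*(-3 - 246) = 1418216 - (-5)*(-398)*(-249) = 1418216 - 1*(-495510) = 1418216 + 495510 = 1913726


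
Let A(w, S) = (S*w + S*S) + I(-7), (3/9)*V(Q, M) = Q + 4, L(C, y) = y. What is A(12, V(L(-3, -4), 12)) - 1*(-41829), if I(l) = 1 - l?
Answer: 41837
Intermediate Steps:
V(Q, M) = 12 + 3*Q (V(Q, M) = 3*(Q + 4) = 3*(4 + Q) = 12 + 3*Q)
A(w, S) = 8 + S² + S*w (A(w, S) = (S*w + S*S) + (1 - 1*(-7)) = (S*w + S²) + (1 + 7) = (S² + S*w) + 8 = 8 + S² + S*w)
A(12, V(L(-3, -4), 12)) - 1*(-41829) = (8 + (12 + 3*(-4))² + (12 + 3*(-4))*12) - 1*(-41829) = (8 + (12 - 12)² + (12 - 12)*12) + 41829 = (8 + 0² + 0*12) + 41829 = (8 + 0 + 0) + 41829 = 8 + 41829 = 41837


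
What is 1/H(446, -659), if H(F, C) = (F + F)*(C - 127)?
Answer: -1/701112 ≈ -1.4263e-6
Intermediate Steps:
H(F, C) = 2*F*(-127 + C) (H(F, C) = (2*F)*(-127 + C) = 2*F*(-127 + C))
1/H(446, -659) = 1/(2*446*(-127 - 659)) = 1/(2*446*(-786)) = 1/(-701112) = -1/701112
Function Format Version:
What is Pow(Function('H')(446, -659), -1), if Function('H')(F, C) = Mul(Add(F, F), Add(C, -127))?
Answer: Rational(-1, 701112) ≈ -1.4263e-6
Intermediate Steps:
Function('H')(F, C) = Mul(2, F, Add(-127, C)) (Function('H')(F, C) = Mul(Mul(2, F), Add(-127, C)) = Mul(2, F, Add(-127, C)))
Pow(Function('H')(446, -659), -1) = Pow(Mul(2, 446, Add(-127, -659)), -1) = Pow(Mul(2, 446, -786), -1) = Pow(-701112, -1) = Rational(-1, 701112)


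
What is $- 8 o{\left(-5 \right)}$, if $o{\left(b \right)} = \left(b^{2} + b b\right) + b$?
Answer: $-360$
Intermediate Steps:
$o{\left(b \right)} = b + 2 b^{2}$ ($o{\left(b \right)} = \left(b^{2} + b^{2}\right) + b = 2 b^{2} + b = b + 2 b^{2}$)
$- 8 o{\left(-5 \right)} = - 8 \left(- 5 \left(1 + 2 \left(-5\right)\right)\right) = - 8 \left(- 5 \left(1 - 10\right)\right) = - 8 \left(\left(-5\right) \left(-9\right)\right) = \left(-8\right) 45 = -360$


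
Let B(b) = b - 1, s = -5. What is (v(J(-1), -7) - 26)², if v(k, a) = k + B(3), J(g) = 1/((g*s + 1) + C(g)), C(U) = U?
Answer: 14161/25 ≈ 566.44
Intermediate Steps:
B(b) = -1 + b
J(g) = 1/(1 - 4*g) (J(g) = 1/((g*(-5) + 1) + g) = 1/((-5*g + 1) + g) = 1/((1 - 5*g) + g) = 1/(1 - 4*g))
v(k, a) = 2 + k (v(k, a) = k + (-1 + 3) = k + 2 = 2 + k)
(v(J(-1), -7) - 26)² = ((2 + 1/(1 - 4*(-1))) - 26)² = ((2 + 1/(1 + 4)) - 26)² = ((2 + 1/5) - 26)² = ((2 + ⅕) - 26)² = (11/5 - 26)² = (-119/5)² = 14161/25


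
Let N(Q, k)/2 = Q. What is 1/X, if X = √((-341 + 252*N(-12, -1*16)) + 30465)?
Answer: √6019/12038 ≈ 0.0064448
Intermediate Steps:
N(Q, k) = 2*Q
X = 2*√6019 (X = √((-341 + 252*(2*(-12))) + 30465) = √((-341 + 252*(-24)) + 30465) = √((-341 - 6048) + 30465) = √(-6389 + 30465) = √24076 = 2*√6019 ≈ 155.16)
1/X = 1/(2*√6019) = √6019/12038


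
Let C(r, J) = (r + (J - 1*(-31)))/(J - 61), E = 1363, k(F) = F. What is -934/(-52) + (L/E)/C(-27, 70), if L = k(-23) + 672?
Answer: 11813605/655603 ≈ 18.019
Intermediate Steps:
L = 649 (L = -23 + 672 = 649)
C(r, J) = (31 + J + r)/(-61 + J) (C(r, J) = (r + (J + 31))/(-61 + J) = (r + (31 + J))/(-61 + J) = (31 + J + r)/(-61 + J))
-934/(-52) + (L/E)/C(-27, 70) = -934/(-52) + (649/1363)/(((31 + 70 - 27)/(-61 + 70))) = -934*(-1/52) + (649*(1/1363))/((74/9)) = 467/26 + 649/(1363*(((⅑)*74))) = 467/26 + 649/(1363*(74/9)) = 467/26 + (649/1363)*(9/74) = 467/26 + 5841/100862 = 11813605/655603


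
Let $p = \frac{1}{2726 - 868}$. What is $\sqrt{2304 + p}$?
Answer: $\frac{\sqrt{7953787714}}{1858} \approx 48.0$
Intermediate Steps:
$p = \frac{1}{1858} \approx 0.00053821$
$\sqrt{2304 + p} = \sqrt{2304 + \frac{1}{1858}} = \sqrt{\frac{4280833}{1858}} = \frac{\sqrt{7953787714}}{1858}$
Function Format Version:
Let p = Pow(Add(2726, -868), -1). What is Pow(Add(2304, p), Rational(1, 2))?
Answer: Mul(Rational(1, 1858), Pow(7953787714, Rational(1, 2))) ≈ 48.000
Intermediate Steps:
p = Rational(1, 1858) (p = Pow(1858, -1) = Rational(1, 1858) ≈ 0.00053821)
Pow(Add(2304, p), Rational(1, 2)) = Pow(Add(2304, Rational(1, 1858)), Rational(1, 2)) = Pow(Rational(4280833, 1858), Rational(1, 2)) = Mul(Rational(1, 1858), Pow(7953787714, Rational(1, 2)))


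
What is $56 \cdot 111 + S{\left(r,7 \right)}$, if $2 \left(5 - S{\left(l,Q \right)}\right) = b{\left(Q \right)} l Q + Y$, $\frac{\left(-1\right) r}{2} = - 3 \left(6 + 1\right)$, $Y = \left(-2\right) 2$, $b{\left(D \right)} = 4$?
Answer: $5635$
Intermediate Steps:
$Y = -4$
$r = 42$ ($r = - 2 \left(- 3 \left(6 + 1\right)\right) = - 2 \left(\left(-3\right) 7\right) = \left(-2\right) \left(-21\right) = 42$)
$S{\left(l,Q \right)} = 7 - 2 Q l$ ($S{\left(l,Q \right)} = 5 - \frac{4 l Q - 4}{2} = 5 - \frac{4 Q l - 4}{2} = 5 - \frac{-4 + 4 Q l}{2} = 5 - \left(-2 + 2 Q l\right) = 7 - 2 Q l$)
$56 \cdot 111 + S{\left(r,7 \right)} = 56 \cdot 111 + \left(7 - 14 \cdot 42\right) = 6216 + \left(7 - 588\right) = 6216 - 581 = 5635$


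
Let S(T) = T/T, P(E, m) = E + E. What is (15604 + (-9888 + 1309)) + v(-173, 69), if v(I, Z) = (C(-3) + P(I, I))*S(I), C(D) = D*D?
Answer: 6688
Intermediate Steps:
P(E, m) = 2*E
C(D) = D²
S(T) = 1
v(I, Z) = 9 + 2*I (v(I, Z) = ((-3)² + 2*I)*1 = (9 + 2*I)*1 = 9 + 2*I)
(15604 + (-9888 + 1309)) + v(-173, 69) = (15604 + (-9888 + 1309)) + (9 + 2*(-173)) = (15604 - 8579) + (9 - 346) = 7025 - 337 = 6688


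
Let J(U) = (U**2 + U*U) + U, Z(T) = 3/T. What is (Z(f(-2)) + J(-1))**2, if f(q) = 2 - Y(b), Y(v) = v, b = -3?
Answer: 64/25 ≈ 2.5600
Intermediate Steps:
f(q) = 5 (f(q) = 2 - 1*(-3) = 2 + 3 = 5)
J(U) = U + 2*U**2 (J(U) = (U**2 + U**2) + U = 2*U**2 + U = U + 2*U**2)
(Z(f(-2)) + J(-1))**2 = (3/5 - (1 + 2*(-1)))**2 = (3*(1/5) - (1 - 2))**2 = (3/5 - 1*(-1))**2 = (3/5 + 1)**2 = (8/5)**2 = 64/25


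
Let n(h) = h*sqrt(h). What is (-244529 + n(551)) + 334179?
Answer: 89650 + 551*sqrt(551) ≈ 1.0258e+5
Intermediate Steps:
n(h) = h**(3/2)
(-244529 + n(551)) + 334179 = (-244529 + 551**(3/2)) + 334179 = (-244529 + 551*sqrt(551)) + 334179 = 89650 + 551*sqrt(551)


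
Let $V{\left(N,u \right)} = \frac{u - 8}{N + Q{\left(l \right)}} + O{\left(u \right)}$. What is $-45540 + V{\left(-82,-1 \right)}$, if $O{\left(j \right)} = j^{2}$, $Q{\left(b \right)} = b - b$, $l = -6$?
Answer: $- \frac{3734189}{82} \approx -45539.0$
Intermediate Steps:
$Q{\left(b \right)} = 0$
$V{\left(N,u \right)} = u^{2} + \frac{-8 + u}{N}$ ($V{\left(N,u \right)} = \frac{u - 8}{N + 0} + u^{2} = \frac{-8 + u}{N} + u^{2} = u^{2} + \frac{-8 + u}{N}$)
$-45540 + V{\left(-82,-1 \right)} = -45540 + \frac{-8 - 1 - 82 \left(-1\right)^{2}}{-82} = -45540 - \frac{-8 - 1 - 82}{82} = -45540 - - \frac{91}{82} = -45540 + \frac{91}{82} = - \frac{3734189}{82}$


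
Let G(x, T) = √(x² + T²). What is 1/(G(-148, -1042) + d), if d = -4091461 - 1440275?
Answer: -1382934/7650025516507 - √276917/15300051033014 ≈ -1.8081e-7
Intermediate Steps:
G(x, T) = √(T² + x²)
d = -5531736
1/(G(-148, -1042) + d) = 1/(√((-1042)² + (-148)²) - 5531736) = 1/(√(1085764 + 21904) - 5531736) = 1/(√1107668 - 5531736) = 1/(2*√276917 - 5531736) = 1/(-5531736 + 2*√276917)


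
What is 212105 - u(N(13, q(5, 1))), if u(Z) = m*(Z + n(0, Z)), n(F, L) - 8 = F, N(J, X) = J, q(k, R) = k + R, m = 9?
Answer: 211916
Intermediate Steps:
q(k, R) = R + k
n(F, L) = 8 + F
u(Z) = 72 + 9*Z (u(Z) = 9*(Z + (8 + 0)) = 9*(Z + 8) = 9*(8 + Z) = 72 + 9*Z)
212105 - u(N(13, q(5, 1))) = 212105 - (72 + 9*13) = 212105 - (72 + 117) = 212105 - 1*189 = 212105 - 189 = 211916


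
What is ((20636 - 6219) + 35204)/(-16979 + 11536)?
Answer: -49621/5443 ≈ -9.1165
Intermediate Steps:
((20636 - 6219) + 35204)/(-16979 + 11536) = (14417 + 35204)/(-5443) = 49621*(-1/5443) = -49621/5443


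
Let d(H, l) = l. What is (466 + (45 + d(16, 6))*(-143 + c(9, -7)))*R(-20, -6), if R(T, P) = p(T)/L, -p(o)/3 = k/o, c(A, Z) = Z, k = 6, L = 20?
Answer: -8082/25 ≈ -323.28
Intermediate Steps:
p(o) = -18/o
R(T, P) = -9/(10*T) (R(T, P) = -18/T/20 = -18/T*(1/20) = -9/(10*T))
(466 + (45 + d(16, 6))*(-143 + c(9, -7)))*R(-20, -6) = (466 + (45 + 6)*(-143 - 7))*(-9/10/(-20)) = (466 + 51*(-150))*(-9/10*(-1/20)) = (466 - 7650)*(9/200) = -7184*9/200 = -8082/25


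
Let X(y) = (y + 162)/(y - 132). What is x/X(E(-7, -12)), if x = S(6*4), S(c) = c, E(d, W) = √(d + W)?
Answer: -512760/26263 + 7056*I*√19/26263 ≈ -19.524 + 1.1711*I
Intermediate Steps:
E(d, W) = √(W + d)
X(y) = (162 + y)/(-132 + y)
x = 24 (x = 6*4 = 24)
x/X(E(-7, -12)) = 24/(((162 + √(-12 - 7))/(-132 + √(-12 - 7)))) = 24/(((162 + √(-19))/(-132 + √(-19)))) = 24/(((162 + I*√19)/(-132 + I*√19))) = 24*((-132 + I*√19)/(162 + I*√19)) = 24*(-132 + I*√19)/(162 + I*√19)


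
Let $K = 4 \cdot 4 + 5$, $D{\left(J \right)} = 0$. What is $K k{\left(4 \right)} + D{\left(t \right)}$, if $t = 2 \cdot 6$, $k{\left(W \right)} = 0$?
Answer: $0$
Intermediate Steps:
$t = 12$
$K = 21$ ($K = 16 + 5 = 21$)
$K k{\left(4 \right)} + D{\left(t \right)} = 21 \cdot 0 + 0 = 0 + 0 = 0$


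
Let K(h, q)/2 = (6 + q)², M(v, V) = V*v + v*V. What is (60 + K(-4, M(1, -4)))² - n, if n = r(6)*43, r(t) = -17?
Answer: 5355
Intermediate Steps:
M(v, V) = 2*V*v (M(v, V) = V*v + V*v = 2*V*v)
n = -731 (n = -17*43 = -731)
K(h, q) = 2*(6 + q)²
(60 + K(-4, M(1, -4)))² - n = (60 + 2*(6 + 2*(-4)*1)²)² - 1*(-731) = (60 + 2*(6 - 8)²)² + 731 = (60 + 2*(-2)²)² + 731 = (60 + 2*4)² + 731 = (60 + 8)² + 731 = 68² + 731 = 4624 + 731 = 5355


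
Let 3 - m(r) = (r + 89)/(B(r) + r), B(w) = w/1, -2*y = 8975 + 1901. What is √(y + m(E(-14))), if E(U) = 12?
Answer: I*√783246/12 ≈ 73.751*I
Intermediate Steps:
y = -5438 (y = -(8975 + 1901)/2 = -½*10876 = -5438)
B(w) = w (B(w) = w*1 = w)
m(r) = 3 - (89 + r)/(2*r) (m(r) = 3 - (r + 89)/(r + r) = 3 - (89 + r)/(2*r))
√(y + m(E(-14))) = √(-5438 + (½)*(-89 + 5*12)/12) = √(-5438 + (½)*(1/12)*(-89 + 60)) = √(-5438 + (½)*(1/12)*(-29)) = √(-5438 - 29/24) = √(-130541/24) = I*√783246/12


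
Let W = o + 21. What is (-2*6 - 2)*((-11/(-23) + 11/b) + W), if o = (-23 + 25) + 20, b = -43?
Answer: -598458/989 ≈ -605.11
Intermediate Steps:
o = 22 (o = 2 + 20 = 22)
W = 43 (W = 22 + 21 = 43)
(-2*6 - 2)*((-11/(-23) + 11/b) + W) = (-2*6 - 2)*((-11/(-23) + 11/(-43)) + 43) = (-12 - 2)*((-11*(-1/23) + 11*(-1/43)) + 43) = -14*((11/23 - 11/43) + 43) = -14*(220/989 + 43) = -14*42747/989 = -598458/989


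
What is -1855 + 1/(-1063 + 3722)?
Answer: -4932444/2659 ≈ -1855.0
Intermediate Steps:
-1855 + 1/(-1063 + 3722) = -1855 + 1/2659 = -4932444/2659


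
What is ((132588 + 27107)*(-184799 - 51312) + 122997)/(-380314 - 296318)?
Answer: 9426405787/169158 ≈ 55725.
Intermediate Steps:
((132588 + 27107)*(-184799 - 51312) + 122997)/(-380314 - 296318) = (159695*(-236111) + 122997)/(-676632) = (-37705746145 + 122997)*(-1/676632) = -37705623148*(-1/676632) = 9426405787/169158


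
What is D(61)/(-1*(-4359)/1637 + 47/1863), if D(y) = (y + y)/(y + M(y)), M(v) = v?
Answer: 3049731/8197756 ≈ 0.37202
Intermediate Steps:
D(y) = 1 (D(y) = (y + y)/(y + y) = (2*y)/((2*y)) = (2*y)*(1/(2*y)) = 1)
D(61)/(-1*(-4359)/1637 + 47/1863) = 1/(-1*(-4359)/1637 + 47/1863) = 1/(4359*(1/1637) + 47*(1/1863)) = 1/(4359/1637 + 47/1863) = 1/(8197756/3049731) = 1*(3049731/8197756) = 3049731/8197756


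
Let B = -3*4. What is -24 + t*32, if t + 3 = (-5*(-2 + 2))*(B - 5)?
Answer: -120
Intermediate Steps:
B = -12
t = -3 (t = -3 + (-5*(-2 + 2))*(-12 - 5) = -3 - 5*0*(-17) = -3 + 0*(-17) = -3 + 0 = -3)
-24 + t*32 = -24 - 3*32 = -24 - 96 = -120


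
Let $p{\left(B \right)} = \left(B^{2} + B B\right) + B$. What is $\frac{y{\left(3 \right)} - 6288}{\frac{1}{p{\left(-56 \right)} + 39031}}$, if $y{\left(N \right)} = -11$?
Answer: $-285010853$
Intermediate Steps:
$p{\left(B \right)} = B + 2 B^{2}$ ($p{\left(B \right)} = \left(B^{2} + B^{2}\right) + B = 2 B^{2} + B = B + 2 B^{2}$)
$\frac{y{\left(3 \right)} - 6288}{\frac{1}{p{\left(-56 \right)} + 39031}} = \frac{-11 - 6288}{\frac{1}{- 56 \left(1 + 2 \left(-56\right)\right) + 39031}} = \frac{-11 - 6288}{\frac{1}{- 56 \left(1 - 112\right) + 39031}} = - \frac{6299}{\frac{1}{\left(-56\right) \left(-111\right) + 39031}} = - \frac{6299}{\frac{1}{6216 + 39031}} = - \frac{6299}{\frac{1}{45247}} = - 6299 \frac{1}{\frac{1}{45247}} = \left(-6299\right) 45247 = -285010853$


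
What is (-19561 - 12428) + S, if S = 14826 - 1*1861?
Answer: -19024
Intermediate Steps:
S = 12965 (S = 14826 - 1861 = 12965)
(-19561 - 12428) + S = (-19561 - 12428) + 12965 = -31989 + 12965 = -19024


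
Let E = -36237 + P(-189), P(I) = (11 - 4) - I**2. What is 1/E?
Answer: -1/71951 ≈ -1.3898e-5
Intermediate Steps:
P(I) = 7 - I**2
E = -71951 (E = -36237 + (7 - 1*(-189)**2) = -36237 + (7 - 1*35721) = -36237 + (7 - 35721) = -36237 - 35714 = -71951)
1/E = 1/(-71951) = -1/71951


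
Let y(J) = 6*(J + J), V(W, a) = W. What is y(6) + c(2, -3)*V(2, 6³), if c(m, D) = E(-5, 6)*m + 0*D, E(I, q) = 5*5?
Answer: 172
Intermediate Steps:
E(I, q) = 25
c(m, D) = 25*m (c(m, D) = 25*m + 0*D = 25*m + 0 = 25*m)
y(J) = 12*J (y(J) = 6*(2*J) = 12*J)
y(6) + c(2, -3)*V(2, 6³) = 12*6 + (25*2)*2 = 72 + 50*2 = 72 + 100 = 172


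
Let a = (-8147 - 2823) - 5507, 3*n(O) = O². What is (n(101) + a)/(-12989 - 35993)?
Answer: 19615/73473 ≈ 0.26697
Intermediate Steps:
n(O) = O²/3
a = -16477 (a = -10970 - 5507 = -16477)
(n(101) + a)/(-12989 - 35993) = ((⅓)*101² - 16477)/(-12989 - 35993) = ((⅓)*10201 - 16477)/(-48982) = (10201/3 - 16477)*(-1/48982) = -39230/3*(-1/48982) = 19615/73473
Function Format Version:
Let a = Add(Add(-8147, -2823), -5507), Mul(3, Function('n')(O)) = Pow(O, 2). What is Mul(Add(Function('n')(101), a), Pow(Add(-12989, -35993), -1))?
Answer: Rational(19615, 73473) ≈ 0.26697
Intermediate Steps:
Function('n')(O) = Mul(Rational(1, 3), Pow(O, 2))
a = -16477 (a = Add(-10970, -5507) = -16477)
Mul(Add(Function('n')(101), a), Pow(Add(-12989, -35993), -1)) = Mul(Add(Mul(Rational(1, 3), Pow(101, 2)), -16477), Pow(Add(-12989, -35993), -1)) = Mul(Add(Mul(Rational(1, 3), 10201), -16477), Pow(-48982, -1)) = Mul(Add(Rational(10201, 3), -16477), Rational(-1, 48982)) = Mul(Rational(-39230, 3), Rational(-1, 48982)) = Rational(19615, 73473)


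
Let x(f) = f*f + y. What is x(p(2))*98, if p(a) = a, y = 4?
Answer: 784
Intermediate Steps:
x(f) = 4 + f² (x(f) = f*f + 4 = f² + 4 = 4 + f²)
x(p(2))*98 = (4 + 2²)*98 = (4 + 4)*98 = 8*98 = 784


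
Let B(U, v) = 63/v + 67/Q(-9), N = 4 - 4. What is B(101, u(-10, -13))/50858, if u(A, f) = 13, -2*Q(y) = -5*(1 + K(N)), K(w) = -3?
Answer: -278/1652885 ≈ -0.00016819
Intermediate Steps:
N = 0
Q(y) = -5 (Q(y) = -(-5)*(1 - 3)/2 = -(-5)*(-2)/2 = -1/2*10 = -5)
B(U, v) = -67/5 + 63/v (B(U, v) = 63/v + 67/(-5) = 63/v + 67*(-1/5) = 63/v - 67/5 = -67/5 + 63/v)
B(101, u(-10, -13))/50858 = (-67/5 + 63/13)/50858 = (-67/5 + 63*(1/13))*(1/50858) = (-67/5 + 63/13)*(1/50858) = -556/65*1/50858 = -278/1652885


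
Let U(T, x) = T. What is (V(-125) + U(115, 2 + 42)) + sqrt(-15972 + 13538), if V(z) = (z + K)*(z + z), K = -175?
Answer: 75115 + I*sqrt(2434) ≈ 75115.0 + 49.336*I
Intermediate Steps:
V(z) = 2*z*(-175 + z) (V(z) = (z - 175)*(z + z) = (-175 + z)*(2*z) = 2*z*(-175 + z))
(V(-125) + U(115, 2 + 42)) + sqrt(-15972 + 13538) = (2*(-125)*(-175 - 125) + 115) + sqrt(-15972 + 13538) = (2*(-125)*(-300) + 115) + sqrt(-2434) = (75000 + 115) + I*sqrt(2434) = 75115 + I*sqrt(2434)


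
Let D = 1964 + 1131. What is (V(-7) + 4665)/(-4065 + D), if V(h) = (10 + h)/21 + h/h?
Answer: -32663/6790 ≈ -4.8105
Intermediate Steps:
V(h) = 31/21 + h/21 (V(h) = (10 + h)*(1/21) + 1 = (10/21 + h/21) + 1 = 31/21 + h/21)
D = 3095
(V(-7) + 4665)/(-4065 + D) = ((31/21 + (1/21)*(-7)) + 4665)/(-4065 + 3095) = ((31/21 - 1/3) + 4665)/(-970) = (8/7 + 4665)*(-1/970) = (32663/7)*(-1/970) = -32663/6790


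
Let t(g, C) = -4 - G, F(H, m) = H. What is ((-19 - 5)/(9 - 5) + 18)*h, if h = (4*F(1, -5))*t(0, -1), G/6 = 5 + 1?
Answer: -1920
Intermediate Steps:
G = 36 (G = 6*(5 + 1) = 6*6 = 36)
t(g, C) = -40 (t(g, C) = -4 - 1*36 = -4 - 36 = -40)
h = -160 (h = (4*1)*(-40) = 4*(-40) = -160)
((-19 - 5)/(9 - 5) + 18)*h = ((-19 - 5)/(9 - 5) + 18)*(-160) = (-24/4 + 18)*(-160) = (-24*1/4 + 18)*(-160) = (-6 + 18)*(-160) = 12*(-160) = -1920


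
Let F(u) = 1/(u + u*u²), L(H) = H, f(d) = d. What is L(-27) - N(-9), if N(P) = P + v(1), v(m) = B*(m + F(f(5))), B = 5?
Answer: -599/26 ≈ -23.038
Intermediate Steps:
F(u) = 1/(u + u³)
v(m) = 1/26 + 5*m (v(m) = 5*(m + 1/(5 + 5³)) = 5*(m + 1/(5 + 125)) = 5*(m + 1/130) = 5*(1/130 + m) = 1/26 + 5*m)
N(P) = 131/26 + P (N(P) = P + (1/26 + 5*1) = P + (1/26 + 5) = P + 131/26 = 131/26 + P)
L(-27) - N(-9) = -27 - (131/26 - 9) = -27 - 1*(-103/26) = -27 + 103/26 = -599/26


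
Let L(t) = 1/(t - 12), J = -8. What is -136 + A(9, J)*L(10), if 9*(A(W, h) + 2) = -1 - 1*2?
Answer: -809/6 ≈ -134.83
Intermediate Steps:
A(W, h) = -7/3 (A(W, h) = -2 + (-1 - 1*2)/9 = -2 + (-1 - 2)/9 = -2 + (1/9)*(-3) = -2 - 1/3 = -7/3)
L(t) = 1/(-12 + t)
-136 + A(9, J)*L(10) = -136 - 7/(3*(-12 + 10)) = -136 - 7/3/(-2) = -136 - 7/3*(-1/2) = -136 + 7/6 = -809/6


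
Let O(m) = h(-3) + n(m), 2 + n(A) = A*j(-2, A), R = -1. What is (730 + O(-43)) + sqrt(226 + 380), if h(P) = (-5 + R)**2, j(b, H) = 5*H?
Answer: 10009 + sqrt(606) ≈ 10034.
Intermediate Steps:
h(P) = 36 (h(P) = (-5 - 1)**2 = (-6)**2 = 36)
n(A) = -2 + 5*A**2 (n(A) = -2 + A*(5*A) = -2 + 5*A**2)
O(m) = 34 + 5*m**2 (O(m) = 36 + (-2 + 5*m**2) = 34 + 5*m**2)
(730 + O(-43)) + sqrt(226 + 380) = (730 + (34 + 5*(-43)**2)) + sqrt(226 + 380) = (730 + (34 + 5*1849)) + sqrt(606) = (730 + (34 + 9245)) + sqrt(606) = (730 + 9279) + sqrt(606) = 10009 + sqrt(606)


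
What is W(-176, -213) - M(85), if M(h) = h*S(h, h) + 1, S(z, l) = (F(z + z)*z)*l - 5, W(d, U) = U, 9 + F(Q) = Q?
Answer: -98873914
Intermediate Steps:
F(Q) = -9 + Q
S(z, l) = -5 + l*z*(-9 + 2*z) (S(z, l) = ((-9 + (z + z))*z)*l - 5 = ((-9 + 2*z)*z)*l - 5 = (z*(-9 + 2*z))*l - 5 = l*z*(-9 + 2*z) - 5 = -5 + l*z*(-9 + 2*z))
M(h) = 1 + h*(-5 + h²*(-9 + 2*h)) (M(h) = h*(-5 + h*h*(-9 + 2*h)) + 1 = h*(-5 + h²*(-9 + 2*h)) + 1 = 1 + h*(-5 + h²*(-9 + 2*h)))
W(-176, -213) - M(85) = -213 - (1 + 85*(-5 + 85²*(-9 + 2*85))) = -213 - (1 + 85*(-5 + 7225*(-9 + 170))) = -213 - (1 + 85*(-5 + 7225*161)) = -213 - (1 + 85*(-5 + 1163225)) = -213 - (1 + 85*1163220) = -213 - (1 + 98873700) = -213 - 1*98873701 = -213 - 98873701 = -98873914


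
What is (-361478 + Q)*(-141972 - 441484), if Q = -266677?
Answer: 366500803680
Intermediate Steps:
(-361478 + Q)*(-141972 - 441484) = (-361478 - 266677)*(-141972 - 441484) = -628155*(-583456) = 366500803680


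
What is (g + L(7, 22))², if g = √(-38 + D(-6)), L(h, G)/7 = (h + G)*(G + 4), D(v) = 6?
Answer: 27857252 + 42224*I*√2 ≈ 2.7857e+7 + 59714.0*I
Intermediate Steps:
L(h, G) = 7*(4 + G)*(G + h) (L(h, G) = 7*((h + G)*(G + 4)) = 7*((G + h)*(4 + G)) = 7*((4 + G)*(G + h)) = 7*(4 + G)*(G + h))
g = 4*I*√2 (g = √(-38 + 6) = √(-32) = 4*I*√2 ≈ 5.6569*I)
(g + L(7, 22))² = (4*I*√2 + (7*22² + 28*22 + 28*7 + 7*22*7))² = (4*I*√2 + (7*484 + 616 + 196 + 1078))² = (4*I*√2 + (3388 + 616 + 196 + 1078))² = (4*I*√2 + 5278)² = (5278 + 4*I*√2)²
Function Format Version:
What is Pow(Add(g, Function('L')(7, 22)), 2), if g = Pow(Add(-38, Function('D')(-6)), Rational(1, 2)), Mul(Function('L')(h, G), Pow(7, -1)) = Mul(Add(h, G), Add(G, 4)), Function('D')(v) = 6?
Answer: Add(27857252, Mul(42224, I, Pow(2, Rational(1, 2)))) ≈ Add(2.7857e+7, Mul(59714., I))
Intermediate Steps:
Function('L')(h, G) = Mul(7, Add(4, G), Add(G, h)) (Function('L')(h, G) = Mul(7, Mul(Add(h, G), Add(G, 4))) = Mul(7, Mul(Add(G, h), Add(4, G))) = Mul(7, Mul(Add(4, G), Add(G, h))) = Mul(7, Add(4, G), Add(G, h)))
g = Mul(4, I, Pow(2, Rational(1, 2))) (g = Pow(Add(-38, 6), Rational(1, 2)) = Pow(-32, Rational(1, 2)) = Mul(4, I, Pow(2, Rational(1, 2))) ≈ Mul(5.6569, I))
Pow(Add(g, Function('L')(7, 22)), 2) = Pow(Add(Mul(4, I, Pow(2, Rational(1, 2))), Add(Mul(7, Pow(22, 2)), Mul(28, 22), Mul(28, 7), Mul(7, 22, 7))), 2) = Pow(Add(Mul(4, I, Pow(2, Rational(1, 2))), Add(Mul(7, 484), 616, 196, 1078)), 2) = Pow(Add(Mul(4, I, Pow(2, Rational(1, 2))), Add(3388, 616, 196, 1078)), 2) = Pow(Add(Mul(4, I, Pow(2, Rational(1, 2))), 5278), 2) = Pow(Add(5278, Mul(4, I, Pow(2, Rational(1, 2)))), 2)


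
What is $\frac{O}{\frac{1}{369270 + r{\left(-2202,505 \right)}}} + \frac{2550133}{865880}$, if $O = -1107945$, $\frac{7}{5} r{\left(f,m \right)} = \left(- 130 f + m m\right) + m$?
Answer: $- \frac{5078631727875893069}{6061160} \approx -8.379 \cdot 10^{11}$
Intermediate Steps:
$r{\left(f,m \right)} = - \frac{650 f}{7} + \frac{5 m}{7} + \frac{5 m^{2}}{7}$ ($r{\left(f,m \right)} = \frac{5 \left(\left(- 130 f + m m\right) + m\right)}{7} = \frac{5 \left(\left(- 130 f + m^{2}\right) + m\right)}{7} = \frac{5 \left(\left(m^{2} - 130 f\right) + m\right)}{7} = \frac{5 \left(m + m^{2} - 130 f\right)}{7} = - \frac{650 f}{7} + \frac{5 m}{7} + \frac{5 m^{2}}{7}$)
$\frac{O}{\frac{1}{369270 + r{\left(-2202,505 \right)}}} + \frac{2550133}{865880} = - \frac{1107945}{\frac{1}{369270 + \left(\left(- \frac{650}{7}\right) \left(-2202\right) + \frac{5}{7} \cdot 505 + \frac{5 \cdot 505^{2}}{7}\right)}} + \frac{2550133}{865880} = - \frac{1107945}{\frac{1}{369270 + \left(\frac{1431300}{7} + \frac{2525}{7} + \frac{5}{7} \cdot 255025\right)}} + 2550133 \cdot \frac{1}{865880} = - \frac{1107945}{\frac{1}{369270 + \left(\frac{1431300}{7} + \frac{2525}{7} + \frac{1275125}{7}\right)}} + \frac{2550133}{865880} = - \frac{1107945}{\frac{1}{369270 + \frac{2708950}{7}}} + \frac{2550133}{865880} = - \frac{1107945}{\frac{1}{\frac{5293840}{7}}} + \frac{2550133}{865880} = - \frac{1107945}{\frac{7}{5293840}} + \frac{2550133}{865880} = \left(-1107945\right) \frac{5293840}{7} + \frac{2550133}{865880} = - \frac{5865283558800}{7} + \frac{2550133}{865880} = - \frac{5078631727875893069}{6061160}$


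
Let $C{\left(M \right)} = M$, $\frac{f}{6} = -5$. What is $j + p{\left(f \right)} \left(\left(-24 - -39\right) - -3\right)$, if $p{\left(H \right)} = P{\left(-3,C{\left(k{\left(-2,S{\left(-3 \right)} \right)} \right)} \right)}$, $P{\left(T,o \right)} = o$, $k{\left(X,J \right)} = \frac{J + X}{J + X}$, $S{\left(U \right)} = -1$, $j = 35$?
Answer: $53$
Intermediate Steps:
$f = -30$ ($f = 6 \left(-5\right) = -30$)
$k{\left(X,J \right)} = 1$
$p{\left(H \right)} = 1$
$j + p{\left(f \right)} \left(\left(-24 - -39\right) - -3\right) = 35 + 1 \left(\left(-24 - -39\right) - -3\right) = 35 + 1 \left(\left(-24 + 39\right) + 3\right) = 35 + 1 \left(15 + 3\right) = 35 + 1 \cdot 18 = 35 + 18 = 53$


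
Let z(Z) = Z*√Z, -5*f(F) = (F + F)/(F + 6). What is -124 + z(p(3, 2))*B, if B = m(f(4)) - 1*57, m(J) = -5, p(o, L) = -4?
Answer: -124 + 496*I ≈ -124.0 + 496.0*I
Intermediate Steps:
f(F) = -2*F/(5*(6 + F)) (f(F) = -(F + F)/(5*(F + 6)) = -2*F/(5*(6 + F)))
z(Z) = Z^(3/2)
B = -62 (B = -5 - 1*57 = -5 - 57 = -62)
-124 + z(p(3, 2))*B = -124 + (-4)^(3/2)*(-62) = -124 - 8*I*(-62) = -124 + 496*I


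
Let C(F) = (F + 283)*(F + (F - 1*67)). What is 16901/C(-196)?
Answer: -16901/39933 ≈ -0.42323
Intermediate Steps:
C(F) = (-67 + 2*F)*(283 + F) (C(F) = (283 + F)*(F + (F - 67)) = (283 + F)*(F + (-67 + F)) = (283 + F)*(-67 + 2*F) = (-67 + 2*F)*(283 + F))
16901/C(-196) = 16901/(-18961 + 2*(-196)**2 + 499*(-196)) = 16901/(-18961 + 2*38416 - 97804) = 16901/(-18961 + 76832 - 97804) = 16901/(-39933) = 16901*(-1/39933) = -16901/39933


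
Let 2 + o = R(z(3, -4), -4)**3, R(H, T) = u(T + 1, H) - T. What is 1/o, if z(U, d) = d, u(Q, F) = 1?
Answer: 1/123 ≈ 0.0081301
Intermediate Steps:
R(H, T) = 1 - T
o = 123 (o = -2 + (1 - 1*(-4))**3 = -2 + (1 + 4)**3 = -2 + 5**3 = -2 + 125 = 123)
1/o = 1/123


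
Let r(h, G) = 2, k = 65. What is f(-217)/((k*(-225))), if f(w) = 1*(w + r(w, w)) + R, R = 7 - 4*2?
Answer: 24/1625 ≈ 0.014769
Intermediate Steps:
R = -1 (R = 7 - 8 = -1)
f(w) = 1 + w (f(w) = 1*(w + 2) - 1 = 1*(2 + w) - 1 = (2 + w) - 1 = 1 + w)
f(-217)/((k*(-225))) = (1 - 217)/((65*(-225))) = -216/(-14625) = -216*(-1/14625) = 24/1625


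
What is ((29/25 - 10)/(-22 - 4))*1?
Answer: 17/50 ≈ 0.34000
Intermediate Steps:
((29/25 - 10)/(-22 - 4))*1 = ((29*(1/25) - 10)/(-26))*1 = ((29/25 - 10)*(-1/26))*1 = -221/25*(-1/26)*1 = (17/50)*1 = 17/50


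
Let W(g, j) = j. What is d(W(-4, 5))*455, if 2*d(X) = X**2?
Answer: 11375/2 ≈ 5687.5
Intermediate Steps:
d(X) = X**2/2
d(W(-4, 5))*455 = ((1/2)*5**2)*455 = ((1/2)*25)*455 = (25/2)*455 = 11375/2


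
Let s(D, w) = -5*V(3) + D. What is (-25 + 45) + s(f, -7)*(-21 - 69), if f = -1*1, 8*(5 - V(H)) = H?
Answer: 8765/4 ≈ 2191.3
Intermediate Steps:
V(H) = 5 - H/8
f = -1
s(D, w) = -185/8 + D (s(D, w) = -5*(5 - ⅛*3) + D = -5*(5 - 3/8) + D = -5*37/8 + D = -185/8 + D)
(-25 + 45) + s(f, -7)*(-21 - 69) = (-25 + 45) + (-185/8 - 1)*(-21 - 69) = 20 - 193/8*(-90) = 20 + 8685/4 = 8765/4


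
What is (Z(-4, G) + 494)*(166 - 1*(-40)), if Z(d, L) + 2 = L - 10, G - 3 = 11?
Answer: 102176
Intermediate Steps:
G = 14 (G = 3 + 11 = 14)
Z(d, L) = -12 + L (Z(d, L) = -2 + (L - 10) = -2 + (-10 + L) = -12 + L)
(Z(-4, G) + 494)*(166 - 1*(-40)) = ((-12 + 14) + 494)*(166 - 1*(-40)) = (2 + 494)*(166 + 40) = 496*206 = 102176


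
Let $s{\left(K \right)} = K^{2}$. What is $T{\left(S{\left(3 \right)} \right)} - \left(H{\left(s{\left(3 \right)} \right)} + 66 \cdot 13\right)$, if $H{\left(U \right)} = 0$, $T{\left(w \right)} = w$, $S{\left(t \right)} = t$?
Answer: $-855$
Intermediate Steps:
$T{\left(S{\left(3 \right)} \right)} - \left(H{\left(s{\left(3 \right)} \right)} + 66 \cdot 13\right) = 3 - \left(0 + 66 \cdot 13\right) = 3 - \left(0 + 858\right) = 3 - 858 = -855$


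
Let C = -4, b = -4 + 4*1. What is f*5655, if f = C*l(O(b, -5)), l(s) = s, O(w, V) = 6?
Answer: -135720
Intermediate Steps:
b = 0 (b = -4 + 4 = 0)
f = -24 (f = -4*6 = -24)
f*5655 = -24*5655 = -135720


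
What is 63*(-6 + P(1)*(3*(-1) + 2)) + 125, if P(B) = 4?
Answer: -505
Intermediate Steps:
63*(-6 + P(1)*(3*(-1) + 2)) + 125 = 63*(-6 + 4*(3*(-1) + 2)) + 125 = 63*(-6 + 4*(-3 + 2)) + 125 = 63*(-6 + 4*(-1)) + 125 = 63*(-6 - 4) + 125 = 63*(-10) + 125 = -630 + 125 = -505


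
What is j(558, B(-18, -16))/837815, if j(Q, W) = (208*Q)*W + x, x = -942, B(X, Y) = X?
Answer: -2090094/837815 ≈ -2.4947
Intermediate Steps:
j(Q, W) = -942 + 208*Q*W (j(Q, W) = (208*Q)*W - 942 = 208*Q*W - 942 = -942 + 208*Q*W)
j(558, B(-18, -16))/837815 = (-942 + 208*558*(-18))/837815 = (-942 - 2089152)*(1/837815) = -2090094*1/837815 = -2090094/837815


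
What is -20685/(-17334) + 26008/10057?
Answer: 219617239/58109346 ≈ 3.7794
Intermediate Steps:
-20685/(-17334) + 26008/10057 = -20685*(-1/17334) + 26008*(1/10057) = 6895/5778 + 26008/10057 = 219617239/58109346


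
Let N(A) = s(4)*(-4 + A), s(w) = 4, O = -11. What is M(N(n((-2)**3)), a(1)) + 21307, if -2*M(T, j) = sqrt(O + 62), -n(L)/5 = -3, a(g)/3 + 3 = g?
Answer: 21307 - sqrt(51)/2 ≈ 21303.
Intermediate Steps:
a(g) = -9 + 3*g
n(L) = 15 (n(L) = -5*(-3) = 15)
N(A) = -16 + 4*A (N(A) = 4*(-4 + A) = -16 + 4*A)
M(T, j) = -sqrt(51)/2 (M(T, j) = -sqrt(-11 + 62)/2 = -sqrt(51)/2)
M(N(n((-2)**3)), a(1)) + 21307 = -sqrt(51)/2 + 21307 = 21307 - sqrt(51)/2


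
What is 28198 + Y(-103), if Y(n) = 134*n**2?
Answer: 1449804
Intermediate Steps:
28198 + Y(-103) = 28198 + 134*(-103)**2 = 28198 + 134*10609 = 28198 + 1421606 = 1449804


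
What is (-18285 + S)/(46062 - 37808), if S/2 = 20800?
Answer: 23315/8254 ≈ 2.8247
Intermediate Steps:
S = 41600 (S = 2*20800 = 41600)
(-18285 + S)/(46062 - 37808) = (-18285 + 41600)/(46062 - 37808) = 23315/8254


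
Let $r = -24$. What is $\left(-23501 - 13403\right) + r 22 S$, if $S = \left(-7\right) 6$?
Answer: $-14728$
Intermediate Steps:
$S = -42$
$\left(-23501 - 13403\right) + r 22 S = \left(-23501 - 13403\right) + \left(-24\right) 22 \left(-42\right) = \left(-23501 - 13403\right) - -22176 = -36904 + 22176 = -14728$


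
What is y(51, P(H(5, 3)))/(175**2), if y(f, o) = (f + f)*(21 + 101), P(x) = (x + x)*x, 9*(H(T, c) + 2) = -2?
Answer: 12444/30625 ≈ 0.40633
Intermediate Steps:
H(T, c) = -20/9 (H(T, c) = -2 + (1/9)*(-2) = -2 - 2/9 = -20/9)
P(x) = 2*x**2 (P(x) = (2*x)*x = 2*x**2)
y(f, o) = 244*f (y(f, o) = (2*f)*122 = 244*f)
y(51, P(H(5, 3)))/(175**2) = (244*51)/(175**2) = 12444/30625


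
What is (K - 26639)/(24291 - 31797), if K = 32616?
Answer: -43/54 ≈ -0.79630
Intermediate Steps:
(K - 26639)/(24291 - 31797) = (32616 - 26639)/(24291 - 31797) = 5977/(-7506) = 5977*(-1/7506) = -43/54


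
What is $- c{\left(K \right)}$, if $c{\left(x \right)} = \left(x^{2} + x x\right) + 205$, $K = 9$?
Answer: $-367$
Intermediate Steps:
$c{\left(x \right)} = 205 + 2 x^{2}$ ($c{\left(x \right)} = \left(x^{2} + x^{2}\right) + 205 = 2 x^{2} + 205 = 205 + 2 x^{2}$)
$- c{\left(K \right)} = - (205 + 2 \cdot 9^{2}) = - (205 + 2 \cdot 81) = - (205 + 162) = \left(-1\right) 367 = -367$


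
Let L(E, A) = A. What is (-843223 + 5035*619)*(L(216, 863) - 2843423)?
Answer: -6462395291520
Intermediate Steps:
(-843223 + 5035*619)*(L(216, 863) - 2843423) = (-843223 + 5035*619)*(863 - 2843423) = (-843223 + 3116665)*(-2842560) = 2273442*(-2842560) = -6462395291520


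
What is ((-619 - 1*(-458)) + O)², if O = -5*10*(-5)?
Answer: 7921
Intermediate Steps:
O = 250 (O = -50*(-5) = 250)
((-619 - 1*(-458)) + O)² = ((-619 - 1*(-458)) + 250)² = ((-619 + 458) + 250)² = (-161 + 250)² = 89² = 7921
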